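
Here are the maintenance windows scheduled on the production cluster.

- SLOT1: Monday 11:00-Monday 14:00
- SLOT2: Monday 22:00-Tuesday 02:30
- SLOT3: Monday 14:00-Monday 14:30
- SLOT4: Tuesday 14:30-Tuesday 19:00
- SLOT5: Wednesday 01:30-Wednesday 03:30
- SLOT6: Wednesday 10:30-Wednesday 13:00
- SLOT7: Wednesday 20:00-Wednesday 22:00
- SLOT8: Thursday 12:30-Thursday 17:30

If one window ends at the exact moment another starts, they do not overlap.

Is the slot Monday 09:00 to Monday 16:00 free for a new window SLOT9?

SLOT1: starts Monday 11:00 before SLOT9 ends Monday 16:00, and ends Monday 14:00 after SLOT9 starts Monday 09:00 → overlap.
SLOT3: starts Monday 14:00 before SLOT9 ends Monday 16:00, and ends Monday 14:30 after SLOT9 starts Monday 09:00 → overlap.
SLOT2: starts Monday 22:00 at or after SLOT9 ends Monday 16:00 → clear.
SLOT4: starts Tuesday 14:30 at or after SLOT9 ends Monday 16:00 → clear.
SLOT5: starts Wednesday 01:30 at or after SLOT9 ends Monday 16:00 → clear.
SLOT6: starts Wednesday 10:30 at or after SLOT9 ends Monday 16:00 → clear.
SLOT7: starts Wednesday 20:00 at or after SLOT9 ends Monday 16:00 → clear.
SLOT8: starts Thursday 12:30 at or after SLOT9 ends Monday 16:00 → clear.
SLOT9 overlaps SLOT1, SLOT3.

No — it overlaps SLOT1, SLOT3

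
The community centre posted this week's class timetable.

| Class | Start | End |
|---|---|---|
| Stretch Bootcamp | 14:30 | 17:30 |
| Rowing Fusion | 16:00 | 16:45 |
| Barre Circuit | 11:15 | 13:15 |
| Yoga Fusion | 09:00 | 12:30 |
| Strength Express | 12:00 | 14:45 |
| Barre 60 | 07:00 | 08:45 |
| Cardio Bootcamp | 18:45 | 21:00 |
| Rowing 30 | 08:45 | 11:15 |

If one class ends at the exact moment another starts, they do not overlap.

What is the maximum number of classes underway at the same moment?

3

Sort all start/end points and keep a running count:
07:00 start Barre 60 → 1
08:45 end Barre 60 → 0
08:45 start Rowing 30 → 1
09:00 start Yoga Fusion → 2
11:15 end Rowing 30 → 1
11:15 start Barre Circuit → 2
12:00 start Strength Express → 3
12:30 end Yoga Fusion → 2
13:15 end Barre Circuit → 1
14:30 start Stretch Bootcamp → 2
14:45 end Strength Express → 1
16:00 start Rowing Fusion → 2
16:45 end Rowing Fusion → 1
17:30 end Stretch Bootcamp → 0
18:45 start Cardio Bootcamp → 1
21:00 end Cardio Bootcamp → 0
Peak is 3, at 12:00 (Barre Circuit, Strength Express, Yoga Fusion).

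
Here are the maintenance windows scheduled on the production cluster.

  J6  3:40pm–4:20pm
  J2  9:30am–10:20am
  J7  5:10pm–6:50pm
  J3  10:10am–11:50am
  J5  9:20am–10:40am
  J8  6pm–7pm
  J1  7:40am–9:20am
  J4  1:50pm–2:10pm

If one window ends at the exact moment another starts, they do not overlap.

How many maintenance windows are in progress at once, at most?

3

Sort all start/end points and keep a running count:
7:40am start J1 → 1
9:20am end J1 → 0
9:20am start J5 → 1
9:30am start J2 → 2
10:10am start J3 → 3
10:20am end J2 → 2
10:40am end J5 → 1
11:50am end J3 → 0
1:50pm start J4 → 1
2:10pm end J4 → 0
3:40pm start J6 → 1
4:20pm end J6 → 0
5:10pm start J7 → 1
6pm start J8 → 2
6:50pm end J7 → 1
7pm end J8 → 0
Peak is 3, at 10:10am (J2, J3, J5).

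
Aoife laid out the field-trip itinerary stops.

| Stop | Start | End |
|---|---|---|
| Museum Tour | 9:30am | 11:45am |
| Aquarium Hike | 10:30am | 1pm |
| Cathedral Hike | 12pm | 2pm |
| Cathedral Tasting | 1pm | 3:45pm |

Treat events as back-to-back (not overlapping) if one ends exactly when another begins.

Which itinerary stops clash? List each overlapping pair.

Sorted by start: Museum Tour, Aquarium Hike, Cathedral Hike, Cathedral Tasting.
Aquarium Hike starts before Museum Tour ends → Museum Tour and Aquarium Hike overlap.
Cathedral Hike starts after Museum Tour ends — done with Museum Tour.
Cathedral Hike starts before Aquarium Hike ends → Aquarium Hike and Cathedral Hike overlap.
Cathedral Tasting starts exactly when Aquarium Hike ends (back-to-back, no overlap).
Cathedral Tasting starts before Cathedral Hike ends → Cathedral Hike and Cathedral Tasting overlap.

Aquarium Hike & Cathedral Hike, Aquarium Hike & Museum Tour, Cathedral Hike & Cathedral Tasting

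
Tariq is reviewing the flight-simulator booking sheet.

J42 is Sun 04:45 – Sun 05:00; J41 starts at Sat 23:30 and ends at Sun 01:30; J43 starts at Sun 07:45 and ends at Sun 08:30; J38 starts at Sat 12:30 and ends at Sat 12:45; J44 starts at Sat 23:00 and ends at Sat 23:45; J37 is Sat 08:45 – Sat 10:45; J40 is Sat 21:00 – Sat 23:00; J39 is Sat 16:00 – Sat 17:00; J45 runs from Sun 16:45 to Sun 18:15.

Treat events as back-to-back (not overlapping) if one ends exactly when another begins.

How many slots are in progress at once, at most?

2

Sort all start/end points and keep a running count:
Sat 08:45 start J37 → 1
Sat 10:45 end J37 → 0
Sat 12:30 start J38 → 1
Sat 12:45 end J38 → 0
Sat 16:00 start J39 → 1
Sat 17:00 end J39 → 0
Sat 21:00 start J40 → 1
Sat 23:00 end J40 → 0
Sat 23:00 start J44 → 1
Sat 23:30 start J41 → 2
Sat 23:45 end J44 → 1
Sun 01:30 end J41 → 0
Sun 04:45 start J42 → 1
Sun 05:00 end J42 → 0
Sun 07:45 start J43 → 1
Sun 08:30 end J43 → 0
Sun 16:45 start J45 → 1
Sun 18:15 end J45 → 0
Peak is 2, at Sat 23:30 (J41, J44).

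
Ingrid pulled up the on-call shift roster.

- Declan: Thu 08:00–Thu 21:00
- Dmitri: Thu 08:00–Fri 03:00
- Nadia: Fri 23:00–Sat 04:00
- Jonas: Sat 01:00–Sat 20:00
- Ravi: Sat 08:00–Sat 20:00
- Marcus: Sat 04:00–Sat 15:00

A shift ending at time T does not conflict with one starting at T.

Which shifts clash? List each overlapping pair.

Declan & Dmitri, Jonas & Marcus, Jonas & Nadia, Jonas & Ravi, Marcus & Ravi

Sorted by start: Declan, Dmitri, Nadia, Jonas, Marcus, Ravi.
Dmitri starts before Declan ends → Declan and Dmitri overlap.
Nadia starts after Declan ends, so Declan has no further overlaps.
Nadia starts after Dmitri ends, so Dmitri has no further overlaps.
Jonas starts before Nadia ends → Nadia and Jonas overlap.
Marcus starts exactly when Nadia ends (back-to-back, no overlap), so Nadia has no further overlaps.
Marcus starts before Jonas ends → Jonas and Marcus overlap.
Ravi starts before Jonas ends → Jonas and Ravi overlap.
Ravi starts before Marcus ends → Marcus and Ravi overlap.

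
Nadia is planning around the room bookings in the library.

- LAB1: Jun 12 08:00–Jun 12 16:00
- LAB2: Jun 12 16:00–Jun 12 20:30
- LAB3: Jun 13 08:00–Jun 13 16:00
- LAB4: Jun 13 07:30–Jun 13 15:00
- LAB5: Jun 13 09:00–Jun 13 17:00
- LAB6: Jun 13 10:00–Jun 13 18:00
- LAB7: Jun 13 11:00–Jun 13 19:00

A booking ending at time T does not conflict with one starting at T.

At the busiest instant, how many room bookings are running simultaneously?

Walk through starts and ends in time order (an end at T is processed before a start at T):
Jun 12 08:00 start LAB1 → 1
Jun 12 16:00 end LAB1 → 0
Jun 12 16:00 start LAB2 → 1
Jun 12 20:30 end LAB2 → 0
Jun 13 07:30 start LAB4 → 1
Jun 13 08:00 start LAB3 → 2
Jun 13 09:00 start LAB5 → 3
Jun 13 10:00 start LAB6 → 4
Jun 13 11:00 start LAB7 → 5
Jun 13 15:00 end LAB4 → 4
Jun 13 16:00 end LAB3 → 3
Jun 13 17:00 end LAB5 → 2
Jun 13 18:00 end LAB6 → 1
Jun 13 19:00 end LAB7 → 0
Peak is 5, at Jun 13 11:00 (LAB3, LAB4, LAB5, LAB6, LAB7).

5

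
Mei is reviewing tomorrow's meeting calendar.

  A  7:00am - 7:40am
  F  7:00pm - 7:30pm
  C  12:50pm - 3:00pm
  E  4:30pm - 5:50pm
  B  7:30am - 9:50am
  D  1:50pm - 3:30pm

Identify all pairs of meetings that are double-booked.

Two intervals overlap when each starts before the other ends.
Sorted by start: A, B, C, D, E, F.
B starts before A ends → A and B overlap.
C starts after A ends, so nothing later overlaps A either.
C starts after B ends, so nothing later overlaps B either.
D starts before C ends → C and D overlap.
E starts after C ends, so nothing later overlaps C either.
E starts after D ends, so nothing later overlaps D either.
F starts after E ends.

A & B, C & D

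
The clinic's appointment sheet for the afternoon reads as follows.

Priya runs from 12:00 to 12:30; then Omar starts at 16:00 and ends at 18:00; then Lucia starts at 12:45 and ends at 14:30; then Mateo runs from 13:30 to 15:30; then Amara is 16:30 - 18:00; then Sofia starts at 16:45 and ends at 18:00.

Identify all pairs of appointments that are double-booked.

Sorted by start: Priya, Lucia, Mateo, Omar, Amara, Sofia.
Lucia starts after Priya ends, so nothing later overlaps Priya either.
Mateo starts before Lucia ends → Lucia and Mateo overlap.
Omar starts after Lucia ends, so nothing later overlaps Lucia either.
Omar starts after Mateo ends, so nothing later overlaps Mateo either.
Amara starts before Omar ends → Omar and Amara overlap.
Sofia starts before Omar ends → Omar and Sofia overlap.
Sofia starts before Amara ends → Amara and Sofia overlap.

Amara & Omar, Amara & Sofia, Lucia & Mateo, Omar & Sofia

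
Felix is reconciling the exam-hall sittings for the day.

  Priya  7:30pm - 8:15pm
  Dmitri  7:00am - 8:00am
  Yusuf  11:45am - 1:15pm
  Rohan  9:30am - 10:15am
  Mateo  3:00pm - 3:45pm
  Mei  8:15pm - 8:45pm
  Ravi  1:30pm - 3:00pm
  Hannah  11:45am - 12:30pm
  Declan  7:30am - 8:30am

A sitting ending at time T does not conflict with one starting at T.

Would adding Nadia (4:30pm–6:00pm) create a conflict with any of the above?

No — it doesn't clash with anything

Dmitri: ends 8:00am at or before Nadia starts 4:30pm → clear.
Declan: ends 8:30am at or before Nadia starts 4:30pm → clear.
Rohan: ends 10:15am at or before Nadia starts 4:30pm → clear.
Hannah: ends 12:30pm at or before Nadia starts 4:30pm → clear.
Yusuf: ends 1:15pm at or before Nadia starts 4:30pm → clear.
Ravi: ends 3:00pm at or before Nadia starts 4:30pm → clear.
Mateo: ends 3:45pm at or before Nadia starts 4:30pm → clear.
Priya: starts 7:30pm at or after Nadia ends 6:00pm → clear.
Mei: starts 8:15pm at or after Nadia ends 6:00pm → clear.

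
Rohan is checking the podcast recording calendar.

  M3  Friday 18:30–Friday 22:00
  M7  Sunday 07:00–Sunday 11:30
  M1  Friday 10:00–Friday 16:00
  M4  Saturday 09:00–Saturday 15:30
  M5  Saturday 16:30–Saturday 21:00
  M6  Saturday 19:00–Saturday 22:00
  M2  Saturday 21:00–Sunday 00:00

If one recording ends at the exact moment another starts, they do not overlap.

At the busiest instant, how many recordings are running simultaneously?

Sort all start/end points and keep a running count:
Friday 10:00 start M1 → 1
Friday 16:00 end M1 → 0
Friday 18:30 start M3 → 1
Friday 22:00 end M3 → 0
Saturday 09:00 start M4 → 1
Saturday 15:30 end M4 → 0
Saturday 16:30 start M5 → 1
Saturday 19:00 start M6 → 2
Saturday 21:00 end M5 → 1
Saturday 21:00 start M2 → 2
Saturday 22:00 end M6 → 1
Sunday 00:00 end M2 → 0
Sunday 07:00 start M7 → 1
Sunday 11:30 end M7 → 0
Peak is 2, at Saturday 19:00 (M5, M6).

2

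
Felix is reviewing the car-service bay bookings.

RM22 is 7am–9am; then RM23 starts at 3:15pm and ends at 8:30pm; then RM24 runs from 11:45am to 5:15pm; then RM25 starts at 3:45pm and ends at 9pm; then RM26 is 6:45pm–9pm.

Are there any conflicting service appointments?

Check each pair: they overlap iff neither finishes before the other starts.
Sorted by start: RM22, RM24, RM23, RM25, RM26.
RM24 starts after RM22 ends, so nothing later overlaps RM22 either.
RM23 starts before RM24 ends → RM24 and RM23 overlap.
That's a conflict, so the schedule is not conflict-free.

Yes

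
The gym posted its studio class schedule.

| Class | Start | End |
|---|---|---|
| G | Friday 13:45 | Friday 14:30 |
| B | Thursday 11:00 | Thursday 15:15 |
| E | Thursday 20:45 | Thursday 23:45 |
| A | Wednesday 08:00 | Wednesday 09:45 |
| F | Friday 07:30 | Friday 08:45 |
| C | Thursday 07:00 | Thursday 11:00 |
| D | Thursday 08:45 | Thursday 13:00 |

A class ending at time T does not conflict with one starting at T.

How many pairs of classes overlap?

2

Sorted by start: A, C, D, B, E, F, G.
C starts after A ends, so nothing later overlaps A either.
D starts before C ends → C and D overlap.
B starts exactly when C ends (back-to-back, no overlap), so nothing later overlaps C either.
B starts before D ends → D and B overlap.
E starts after D ends, so nothing later overlaps D either.
E starts after B ends, so nothing later overlaps B either.
F starts after E ends, so nothing later overlaps E either.
G starts after F ends.
Overlapping pairs: B & D, C & D — 2 in total.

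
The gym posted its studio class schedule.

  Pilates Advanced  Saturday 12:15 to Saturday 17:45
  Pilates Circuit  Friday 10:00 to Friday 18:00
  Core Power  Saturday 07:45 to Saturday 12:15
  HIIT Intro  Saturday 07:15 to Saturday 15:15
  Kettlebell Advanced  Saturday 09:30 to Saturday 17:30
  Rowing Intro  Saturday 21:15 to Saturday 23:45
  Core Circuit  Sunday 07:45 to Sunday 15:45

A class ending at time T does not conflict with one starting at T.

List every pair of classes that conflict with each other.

Core Power & HIIT Intro, Core Power & Kettlebell Advanced, HIIT Intro & Kettlebell Advanced, HIIT Intro & Pilates Advanced, Kettlebell Advanced & Pilates Advanced

Sorted by start: Pilates Circuit, HIIT Intro, Core Power, Kettlebell Advanced, Pilates Advanced, Rowing Intro, Core Circuit.
HIIT Intro starts after Pilates Circuit ends — done with Pilates Circuit.
Core Power starts before HIIT Intro ends → HIIT Intro and Core Power overlap.
Kettlebell Advanced starts before HIIT Intro ends → HIIT Intro and Kettlebell Advanced overlap.
Pilates Advanced starts before HIIT Intro ends → HIIT Intro and Pilates Advanced overlap.
Rowing Intro starts after HIIT Intro ends — done with HIIT Intro.
Kettlebell Advanced starts before Core Power ends → Core Power and Kettlebell Advanced overlap.
Pilates Advanced starts exactly when Core Power ends (back-to-back, no overlap) — done with Core Power.
Pilates Advanced starts before Kettlebell Advanced ends → Kettlebell Advanced and Pilates Advanced overlap.
Rowing Intro starts after Kettlebell Advanced ends — done with Kettlebell Advanced.
Rowing Intro starts after Pilates Advanced ends — done with Pilates Advanced.
Core Circuit starts after Rowing Intro ends.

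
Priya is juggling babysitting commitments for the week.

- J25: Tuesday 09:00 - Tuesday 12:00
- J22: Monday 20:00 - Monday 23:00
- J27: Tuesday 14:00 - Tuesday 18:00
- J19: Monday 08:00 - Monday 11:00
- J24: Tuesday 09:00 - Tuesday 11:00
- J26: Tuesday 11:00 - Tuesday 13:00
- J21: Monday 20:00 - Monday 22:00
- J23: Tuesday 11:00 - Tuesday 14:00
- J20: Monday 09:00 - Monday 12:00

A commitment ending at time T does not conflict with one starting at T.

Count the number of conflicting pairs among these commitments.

6

Sorted by start: J19, J20, J21, J22, J24, J25, J23, J26, J27.
J20 starts before J19 ends → J19 and J20 overlap.
J21 starts after J19 ends, so nothing later overlaps J19 either.
J21 starts after J20 ends, so nothing later overlaps J20 either.
J22 starts before J21 ends → J21 and J22 overlap.
J24 starts after J21 ends, so nothing later overlaps J21 either.
J24 starts after J22 ends, so nothing later overlaps J22 either.
J25 starts before J24 ends → J24 and J25 overlap.
J23 starts exactly when J24 ends (back-to-back, no overlap), so nothing later overlaps J24 either.
J23 starts before J25 ends → J25 and J23 overlap.
J26 starts before J25 ends → J25 and J26 overlap.
J27 starts after J25 ends.
J26 starts before J23 ends → J23 and J26 overlap.
J27 starts exactly when J23 ends (back-to-back, no overlap).
J27 starts after J26 ends.
Overlapping pairs: J19 & J20, J21 & J22, J23 & J25, J23 & J26, J24 & J25, J25 & J26 — 6 in total.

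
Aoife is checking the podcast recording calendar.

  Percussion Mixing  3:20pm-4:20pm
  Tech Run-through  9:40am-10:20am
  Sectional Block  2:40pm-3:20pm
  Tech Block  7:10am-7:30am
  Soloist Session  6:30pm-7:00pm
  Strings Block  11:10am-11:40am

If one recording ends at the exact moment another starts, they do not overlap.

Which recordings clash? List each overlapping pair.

no overlapping pairs

Sorted by start: Tech Block, Tech Run-through, Strings Block, Sectional Block, Percussion Mixing, Soloist Session.
Tech Run-through starts after Tech Block ends — done with Tech Block.
Strings Block starts after Tech Run-through ends — done with Tech Run-through.
Sectional Block starts after Strings Block ends — done with Strings Block.
Percussion Mixing starts exactly when Sectional Block ends (back-to-back, no overlap) — done with Sectional Block.
Soloist Session starts after Percussion Mixing ends.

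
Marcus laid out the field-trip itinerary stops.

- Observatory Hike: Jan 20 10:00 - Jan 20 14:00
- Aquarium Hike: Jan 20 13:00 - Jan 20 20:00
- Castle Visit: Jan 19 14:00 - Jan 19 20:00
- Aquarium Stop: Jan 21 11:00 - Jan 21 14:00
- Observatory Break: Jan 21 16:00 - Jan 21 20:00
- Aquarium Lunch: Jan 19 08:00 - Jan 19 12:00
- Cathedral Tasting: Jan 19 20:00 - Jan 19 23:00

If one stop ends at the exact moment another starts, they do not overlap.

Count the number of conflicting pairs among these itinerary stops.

1

Sorted by start: Aquarium Lunch, Castle Visit, Cathedral Tasting, Observatory Hike, Aquarium Hike, Aquarium Stop, Observatory Break.
Castle Visit starts after Aquarium Lunch ends, so nothing later overlaps Aquarium Lunch either.
Cathedral Tasting starts exactly when Castle Visit ends (back-to-back, no overlap), so nothing later overlaps Castle Visit either.
Observatory Hike starts after Cathedral Tasting ends, so nothing later overlaps Cathedral Tasting either.
Aquarium Hike starts before Observatory Hike ends → Observatory Hike and Aquarium Hike overlap.
Aquarium Stop starts after Observatory Hike ends, so nothing later overlaps Observatory Hike either.
Aquarium Stop starts after Aquarium Hike ends, so nothing later overlaps Aquarium Hike either.
Observatory Break starts after Aquarium Stop ends.
Overlapping pairs: Aquarium Hike & Observatory Hike — 1 in total.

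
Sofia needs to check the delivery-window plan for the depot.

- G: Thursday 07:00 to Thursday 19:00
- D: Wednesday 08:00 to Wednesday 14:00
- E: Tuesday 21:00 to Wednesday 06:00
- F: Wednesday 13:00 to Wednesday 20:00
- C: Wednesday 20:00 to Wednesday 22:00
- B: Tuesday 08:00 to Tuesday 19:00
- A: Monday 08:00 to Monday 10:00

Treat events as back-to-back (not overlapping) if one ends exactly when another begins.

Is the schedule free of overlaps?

Sorted by start: A, B, E, D, F, C, G.
B starts after A ends, so A has no further overlaps.
E starts after B ends, so B has no further overlaps.
D starts after E ends, so E has no further overlaps.
F starts before D ends → D and F overlap.
That's a conflict, so the schedule is not conflict-free.

No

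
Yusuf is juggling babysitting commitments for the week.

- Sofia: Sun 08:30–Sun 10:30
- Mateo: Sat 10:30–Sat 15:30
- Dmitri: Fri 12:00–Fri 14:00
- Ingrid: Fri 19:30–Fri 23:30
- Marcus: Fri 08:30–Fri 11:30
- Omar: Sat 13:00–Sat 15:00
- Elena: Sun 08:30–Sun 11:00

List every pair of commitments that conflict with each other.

Two intervals overlap when each starts before the other ends.
Sorted by start: Marcus, Dmitri, Ingrid, Mateo, Omar, Sofia, Elena.
Dmitri starts after Marcus ends, so nothing later overlaps Marcus either.
Ingrid starts after Dmitri ends, so nothing later overlaps Dmitri either.
Mateo starts after Ingrid ends, so nothing later overlaps Ingrid either.
Omar starts before Mateo ends → Mateo and Omar overlap.
Sofia starts after Mateo ends, so nothing later overlaps Mateo either.
Sofia starts after Omar ends, so nothing later overlaps Omar either.
Elena starts before Sofia ends → Sofia and Elena overlap.

Elena & Sofia, Mateo & Omar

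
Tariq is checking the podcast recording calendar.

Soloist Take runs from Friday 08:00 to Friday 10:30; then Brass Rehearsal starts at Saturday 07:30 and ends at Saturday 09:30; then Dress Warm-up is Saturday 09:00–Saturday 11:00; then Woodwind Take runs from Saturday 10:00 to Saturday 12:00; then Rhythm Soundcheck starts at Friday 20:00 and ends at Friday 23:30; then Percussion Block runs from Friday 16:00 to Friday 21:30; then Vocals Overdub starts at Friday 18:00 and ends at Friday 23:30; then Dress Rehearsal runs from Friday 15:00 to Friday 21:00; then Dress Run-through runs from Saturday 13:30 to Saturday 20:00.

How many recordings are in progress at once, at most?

4

Sweep the timeline, counting +1 at each start and −1 at each end (ends before starts at a tie):
Friday 08:00 start Soloist Take → 1
Friday 10:30 end Soloist Take → 0
Friday 15:00 start Dress Rehearsal → 1
Friday 16:00 start Percussion Block → 2
Friday 18:00 start Vocals Overdub → 3
Friday 20:00 start Rhythm Soundcheck → 4
Friday 21:00 end Dress Rehearsal → 3
Friday 21:30 end Percussion Block → 2
Friday 23:30 end Rhythm Soundcheck → 1
Friday 23:30 end Vocals Overdub → 0
Saturday 07:30 start Brass Rehearsal → 1
Saturday 09:00 start Dress Warm-up → 2
Saturday 09:30 end Brass Rehearsal → 1
Saturday 10:00 start Woodwind Take → 2
Saturday 11:00 end Dress Warm-up → 1
Saturday 12:00 end Woodwind Take → 0
Saturday 13:30 start Dress Run-through → 1
Saturday 20:00 end Dress Run-through → 0
Peak is 4, at Friday 20:00 (Dress Rehearsal, Percussion Block, Rhythm Soundcheck, Vocals Overdub).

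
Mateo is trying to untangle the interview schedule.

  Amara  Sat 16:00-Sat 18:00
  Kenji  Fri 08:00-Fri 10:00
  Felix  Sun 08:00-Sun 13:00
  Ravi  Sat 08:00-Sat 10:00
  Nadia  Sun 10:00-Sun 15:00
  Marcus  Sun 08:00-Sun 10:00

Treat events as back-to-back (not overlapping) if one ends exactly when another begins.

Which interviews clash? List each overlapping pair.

Two intervals overlap when each starts before the other ends.
Sorted by start: Kenji, Ravi, Amara, Felix, Marcus, Nadia.
Ravi starts after Kenji ends, so Kenji has no further overlaps.
Amara starts after Ravi ends, so Ravi has no further overlaps.
Felix starts after Amara ends, so Amara has no further overlaps.
Marcus starts before Felix ends → Felix and Marcus overlap.
Nadia starts before Felix ends → Felix and Nadia overlap.
Nadia starts exactly when Marcus ends (back-to-back, no overlap).

Felix & Marcus, Felix & Nadia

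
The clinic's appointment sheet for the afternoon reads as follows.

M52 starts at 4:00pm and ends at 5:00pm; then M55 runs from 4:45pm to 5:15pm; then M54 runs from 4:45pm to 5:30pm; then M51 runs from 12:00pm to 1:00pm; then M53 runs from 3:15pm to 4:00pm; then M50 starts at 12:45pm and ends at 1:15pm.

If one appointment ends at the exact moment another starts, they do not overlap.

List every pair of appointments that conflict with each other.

M50 & M51, M52 & M54, M52 & M55, M54 & M55

Sorted by start: M51, M50, M53, M52, M54, M55.
M50 starts before M51 ends → M51 and M50 overlap.
M53 starts after M51 ends; M51 is clear from here.
M53 starts after M50 ends; M50 is clear from here.
M52 starts exactly when M53 ends (back-to-back, no overlap); M53 is clear from here.
M54 starts before M52 ends → M52 and M54 overlap.
M55 starts before M52 ends → M52 and M55 overlap.
M55 starts before M54 ends → M54 and M55 overlap.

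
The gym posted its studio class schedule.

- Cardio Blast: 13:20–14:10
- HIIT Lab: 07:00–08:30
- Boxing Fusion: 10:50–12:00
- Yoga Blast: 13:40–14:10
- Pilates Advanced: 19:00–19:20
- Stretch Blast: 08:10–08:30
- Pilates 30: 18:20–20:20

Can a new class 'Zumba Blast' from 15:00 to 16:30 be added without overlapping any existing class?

HIIT Lab: ends 08:30 at or before Zumba Blast starts 15:00 → clear.
Stretch Blast: ends 08:30 at or before Zumba Blast starts 15:00 → clear.
Boxing Fusion: ends 12:00 at or before Zumba Blast starts 15:00 → clear.
Cardio Blast: ends 14:10 at or before Zumba Blast starts 15:00 → clear.
Yoga Blast: ends 14:10 at or before Zumba Blast starts 15:00 → clear.
Pilates 30: starts 18:20 at or after Zumba Blast ends 16:30 → clear.
Pilates Advanced: starts 19:00 at or after Zumba Blast ends 16:30 → clear.

Yes — the slot is free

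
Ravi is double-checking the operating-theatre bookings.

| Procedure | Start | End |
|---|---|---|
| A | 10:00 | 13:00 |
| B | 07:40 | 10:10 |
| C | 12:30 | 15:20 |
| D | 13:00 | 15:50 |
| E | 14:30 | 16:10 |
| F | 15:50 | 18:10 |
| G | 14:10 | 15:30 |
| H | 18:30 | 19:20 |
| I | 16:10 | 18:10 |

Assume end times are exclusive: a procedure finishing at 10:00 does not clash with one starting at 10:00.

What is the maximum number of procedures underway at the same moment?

4

Sort all start/end points and keep a running count:
07:40 start B → 1
10:00 start A → 2
10:10 end B → 1
12:30 start C → 2
13:00 end A → 1
13:00 start D → 2
14:10 start G → 3
14:30 start E → 4
15:20 end C → 3
15:30 end G → 2
15:50 end D → 1
15:50 start F → 2
16:10 end E → 1
16:10 start I → 2
18:10 end F → 1
18:10 end I → 0
18:30 start H → 1
19:20 end H → 0
Peak is 4, at 14:30 (C, D, E, G).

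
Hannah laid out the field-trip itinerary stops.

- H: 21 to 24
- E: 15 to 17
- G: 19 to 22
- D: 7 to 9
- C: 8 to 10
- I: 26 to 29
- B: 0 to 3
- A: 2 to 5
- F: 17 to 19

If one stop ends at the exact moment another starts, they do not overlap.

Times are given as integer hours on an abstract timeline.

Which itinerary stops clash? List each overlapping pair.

Sorted by start: B, A, D, C, E, F, G, H, I.
A starts before B ends → B and A overlap.
D starts after B ends, so B has no further overlaps.
D starts after A ends, so A has no further overlaps.
C starts before D ends → D and C overlap.
E starts after D ends, so D has no further overlaps.
E starts after C ends, so C has no further overlaps.
F starts exactly when E ends (back-to-back, no overlap), so E has no further overlaps.
G starts exactly when F ends (back-to-back, no overlap), so F has no further overlaps.
H starts before G ends → G and H overlap.
I starts after G ends.
I starts after H ends.

A & B, C & D, G & H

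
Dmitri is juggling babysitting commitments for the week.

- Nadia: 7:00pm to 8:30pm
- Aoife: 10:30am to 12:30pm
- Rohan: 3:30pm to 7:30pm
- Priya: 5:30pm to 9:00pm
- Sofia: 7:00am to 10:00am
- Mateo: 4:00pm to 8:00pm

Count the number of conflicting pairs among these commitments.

Sorted by start: Sofia, Aoife, Rohan, Mateo, Priya, Nadia.
Aoife starts after Sofia ends, so nothing later overlaps Sofia either.
Rohan starts after Aoife ends, so nothing later overlaps Aoife either.
Mateo starts before Rohan ends → Rohan and Mateo overlap.
Priya starts before Rohan ends → Rohan and Priya overlap.
Nadia starts before Rohan ends → Rohan and Nadia overlap.
Priya starts before Mateo ends → Mateo and Priya overlap.
Nadia starts before Mateo ends → Mateo and Nadia overlap.
Nadia starts before Priya ends → Priya and Nadia overlap.
Overlapping pairs: Mateo & Nadia, Mateo & Priya, Mateo & Rohan, Nadia & Priya, Nadia & Rohan, Priya & Rohan — 6 in total.

6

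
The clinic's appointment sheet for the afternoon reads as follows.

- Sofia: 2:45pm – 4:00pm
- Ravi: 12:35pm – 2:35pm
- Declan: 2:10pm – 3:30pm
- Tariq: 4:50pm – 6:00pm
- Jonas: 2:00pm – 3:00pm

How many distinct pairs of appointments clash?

5

Sorted by start: Ravi, Jonas, Declan, Sofia, Tariq.
Jonas starts before Ravi ends → Ravi and Jonas overlap.
Declan starts before Ravi ends → Ravi and Declan overlap.
Sofia starts after Ravi ends — done with Ravi.
Declan starts before Jonas ends → Jonas and Declan overlap.
Sofia starts before Jonas ends → Jonas and Sofia overlap.
Tariq starts after Jonas ends.
Sofia starts before Declan ends → Declan and Sofia overlap.
Tariq starts after Declan ends.
Tariq starts after Sofia ends.
Overlapping pairs: Declan & Jonas, Declan & Ravi, Declan & Sofia, Jonas & Ravi, Jonas & Sofia — 5 in total.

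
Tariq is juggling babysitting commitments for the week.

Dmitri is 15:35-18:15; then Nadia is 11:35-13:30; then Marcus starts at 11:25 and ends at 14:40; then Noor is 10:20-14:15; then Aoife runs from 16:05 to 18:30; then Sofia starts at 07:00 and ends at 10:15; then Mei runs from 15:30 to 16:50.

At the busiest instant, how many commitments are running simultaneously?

3

Sort all start/end points and keep a running count:
07:00 start Sofia → 1
10:15 end Sofia → 0
10:20 start Noor → 1
11:25 start Marcus → 2
11:35 start Nadia → 3
13:30 end Nadia → 2
14:15 end Noor → 1
14:40 end Marcus → 0
15:30 start Mei → 1
15:35 start Dmitri → 2
16:05 start Aoife → 3
16:50 end Mei → 2
18:15 end Dmitri → 1
18:30 end Aoife → 0
Peak is 3, at 11:35 (Marcus, Nadia, Noor).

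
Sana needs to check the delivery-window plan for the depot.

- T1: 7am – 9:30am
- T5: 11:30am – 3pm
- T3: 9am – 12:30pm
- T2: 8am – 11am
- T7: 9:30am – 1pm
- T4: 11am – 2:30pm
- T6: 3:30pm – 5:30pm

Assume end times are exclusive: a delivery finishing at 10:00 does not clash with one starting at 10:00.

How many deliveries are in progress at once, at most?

Sweep the timeline, counting +1 at each start and −1 at each end (ends before starts at a tie):
7am start T1 → 1
8am start T2 → 2
9am start T3 → 3
9:30am end T1 → 2
9:30am start T7 → 3
11am end T2 → 2
11am start T4 → 3
11:30am start T5 → 4
12:30pm end T3 → 3
1pm end T7 → 2
2:30pm end T4 → 1
3pm end T5 → 0
3:30pm start T6 → 1
5:30pm end T6 → 0
Peak is 4, at 11:30am (T3, T4, T5, T7).

4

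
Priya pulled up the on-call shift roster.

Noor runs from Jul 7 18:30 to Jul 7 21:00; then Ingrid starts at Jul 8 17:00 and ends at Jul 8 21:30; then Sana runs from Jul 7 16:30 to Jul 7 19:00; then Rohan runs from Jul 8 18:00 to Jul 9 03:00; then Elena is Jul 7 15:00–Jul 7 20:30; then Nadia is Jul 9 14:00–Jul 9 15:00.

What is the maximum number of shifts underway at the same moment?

3

Sweep the timeline, counting +1 at each start and −1 at each end (ends before starts at a tie):
Jul 7 15:00 start Elena → 1
Jul 7 16:30 start Sana → 2
Jul 7 18:30 start Noor → 3
Jul 7 19:00 end Sana → 2
Jul 7 20:30 end Elena → 1
Jul 7 21:00 end Noor → 0
Jul 8 17:00 start Ingrid → 1
Jul 8 18:00 start Rohan → 2
Jul 8 21:30 end Ingrid → 1
Jul 9 03:00 end Rohan → 0
Jul 9 14:00 start Nadia → 1
Jul 9 15:00 end Nadia → 0
Peak is 3, at Jul 7 18:30 (Elena, Noor, Sana).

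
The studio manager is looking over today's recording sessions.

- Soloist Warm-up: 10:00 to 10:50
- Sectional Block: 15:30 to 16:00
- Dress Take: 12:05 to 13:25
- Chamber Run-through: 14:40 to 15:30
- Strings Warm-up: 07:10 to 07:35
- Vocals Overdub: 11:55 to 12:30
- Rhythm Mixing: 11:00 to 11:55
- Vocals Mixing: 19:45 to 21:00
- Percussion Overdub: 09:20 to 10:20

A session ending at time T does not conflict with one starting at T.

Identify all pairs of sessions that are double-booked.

Two intervals overlap when each starts before the other ends.
Sorted by start: Strings Warm-up, Percussion Overdub, Soloist Warm-up, Rhythm Mixing, Vocals Overdub, Dress Take, Chamber Run-through, Sectional Block, Vocals Mixing.
Percussion Overdub starts after Strings Warm-up ends, so nothing later overlaps Strings Warm-up either.
Soloist Warm-up starts before Percussion Overdub ends → Percussion Overdub and Soloist Warm-up overlap.
Rhythm Mixing starts after Percussion Overdub ends, so nothing later overlaps Percussion Overdub either.
Rhythm Mixing starts after Soloist Warm-up ends, so nothing later overlaps Soloist Warm-up either.
Vocals Overdub starts exactly when Rhythm Mixing ends (back-to-back, no overlap), so nothing later overlaps Rhythm Mixing either.
Dress Take starts before Vocals Overdub ends → Vocals Overdub and Dress Take overlap.
Chamber Run-through starts after Vocals Overdub ends, so nothing later overlaps Vocals Overdub either.
Chamber Run-through starts after Dress Take ends, so nothing later overlaps Dress Take either.
Sectional Block starts exactly when Chamber Run-through ends (back-to-back, no overlap), so nothing later overlaps Chamber Run-through either.
Vocals Mixing starts after Sectional Block ends.

Dress Take & Vocals Overdub, Percussion Overdub & Soloist Warm-up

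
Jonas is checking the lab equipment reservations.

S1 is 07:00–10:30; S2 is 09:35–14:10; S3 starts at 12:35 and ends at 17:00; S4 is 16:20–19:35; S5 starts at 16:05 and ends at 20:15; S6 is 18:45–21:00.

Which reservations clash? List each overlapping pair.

S1 & S2, S2 & S3, S3 & S4, S3 & S5, S4 & S5, S4 & S6, S5 & S6

Check each pair: they overlap iff neither finishes before the other starts.
Sorted by start: S1, S2, S3, S5, S4, S6.
S2 starts before S1 ends → S1 and S2 overlap.
S3 starts after S1 ends, so nothing later overlaps S1 either.
S3 starts before S2 ends → S2 and S3 overlap.
S5 starts after S2 ends, so nothing later overlaps S2 either.
S5 starts before S3 ends → S3 and S5 overlap.
S4 starts before S3 ends → S3 and S4 overlap.
S6 starts after S3 ends.
S4 starts before S5 ends → S5 and S4 overlap.
S6 starts before S5 ends → S5 and S6 overlap.
S6 starts before S4 ends → S4 and S6 overlap.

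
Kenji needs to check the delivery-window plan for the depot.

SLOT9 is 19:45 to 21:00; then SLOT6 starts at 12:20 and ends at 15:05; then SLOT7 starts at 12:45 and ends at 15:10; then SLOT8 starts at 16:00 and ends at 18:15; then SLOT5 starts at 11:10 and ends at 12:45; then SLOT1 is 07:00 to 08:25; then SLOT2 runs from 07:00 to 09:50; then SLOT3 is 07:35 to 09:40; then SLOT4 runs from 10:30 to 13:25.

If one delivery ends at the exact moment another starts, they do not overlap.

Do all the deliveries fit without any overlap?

No

Sorted by start: SLOT1, SLOT2, SLOT3, SLOT4, SLOT5, SLOT6, SLOT7, SLOT8, SLOT9.
SLOT2 starts before SLOT1 ends → SLOT1 and SLOT2 overlap.
That's a conflict, so the schedule is not conflict-free.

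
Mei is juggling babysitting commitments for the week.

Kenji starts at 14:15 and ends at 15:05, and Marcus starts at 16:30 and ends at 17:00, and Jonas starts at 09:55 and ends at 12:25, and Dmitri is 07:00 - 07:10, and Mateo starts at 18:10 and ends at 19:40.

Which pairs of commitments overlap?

Sorted by start: Dmitri, Jonas, Kenji, Marcus, Mateo.
Jonas starts after Dmitri ends — done with Dmitri.
Kenji starts after Jonas ends — done with Jonas.
Marcus starts after Kenji ends — done with Kenji.
Mateo starts after Marcus ends.

none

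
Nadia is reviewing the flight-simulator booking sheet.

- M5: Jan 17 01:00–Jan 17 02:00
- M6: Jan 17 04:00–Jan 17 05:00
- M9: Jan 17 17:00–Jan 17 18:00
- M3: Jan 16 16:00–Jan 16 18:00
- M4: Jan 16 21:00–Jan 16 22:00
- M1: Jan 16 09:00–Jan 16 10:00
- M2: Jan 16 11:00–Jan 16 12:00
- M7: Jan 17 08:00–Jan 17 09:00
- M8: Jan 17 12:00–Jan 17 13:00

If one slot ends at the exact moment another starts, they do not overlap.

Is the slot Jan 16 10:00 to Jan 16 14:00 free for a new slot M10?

M1: ends Jan 16 10:00 at or before M10 starts Jan 16 10:00 → clear.
M2: starts Jan 16 11:00 before M10 ends Jan 16 14:00, and ends Jan 16 12:00 after M10 starts Jan 16 10:00 → overlap.
M3: starts Jan 16 16:00 at or after M10 ends Jan 16 14:00 → clear.
M4: starts Jan 16 21:00 at or after M10 ends Jan 16 14:00 → clear.
M5: starts Jan 17 01:00 at or after M10 ends Jan 16 14:00 → clear.
M6: starts Jan 17 04:00 at or after M10 ends Jan 16 14:00 → clear.
M7: starts Jan 17 08:00 at or after M10 ends Jan 16 14:00 → clear.
M8: starts Jan 17 12:00 at or after M10 ends Jan 16 14:00 → clear.
M9: starts Jan 17 17:00 at or after M10 ends Jan 16 14:00 → clear.
M10 overlaps M2.

No — it overlaps M2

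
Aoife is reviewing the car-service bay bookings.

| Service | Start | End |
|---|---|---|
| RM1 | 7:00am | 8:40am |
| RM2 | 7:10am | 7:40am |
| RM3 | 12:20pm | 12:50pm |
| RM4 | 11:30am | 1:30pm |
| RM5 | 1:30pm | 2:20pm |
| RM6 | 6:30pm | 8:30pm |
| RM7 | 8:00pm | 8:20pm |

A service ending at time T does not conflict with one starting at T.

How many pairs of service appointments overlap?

Sorted by start: RM1, RM2, RM4, RM3, RM5, RM6, RM7.
RM2 starts before RM1 ends → RM1 and RM2 overlap.
RM4 starts after RM1 ends — done with RM1.
RM4 starts after RM2 ends — done with RM2.
RM3 starts before RM4 ends → RM4 and RM3 overlap.
RM5 starts exactly when RM4 ends (back-to-back, no overlap) — done with RM4.
RM5 starts after RM3 ends — done with RM3.
RM6 starts after RM5 ends — done with RM5.
RM7 starts before RM6 ends → RM6 and RM7 overlap.
Overlapping pairs: RM1 & RM2, RM3 & RM4, RM6 & RM7 — 3 in total.

3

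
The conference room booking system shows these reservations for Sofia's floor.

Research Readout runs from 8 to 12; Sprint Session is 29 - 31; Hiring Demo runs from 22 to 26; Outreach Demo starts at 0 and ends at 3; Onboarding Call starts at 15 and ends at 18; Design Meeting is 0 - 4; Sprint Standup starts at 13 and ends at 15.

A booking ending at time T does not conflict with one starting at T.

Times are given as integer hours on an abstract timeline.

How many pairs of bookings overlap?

1

Sorted by start: Design Meeting, Outreach Demo, Research Readout, Sprint Standup, Onboarding Call, Hiring Demo, Sprint Session.
Outreach Demo starts before Design Meeting ends → Design Meeting and Outreach Demo overlap.
Research Readout starts after Design Meeting ends, so Design Meeting has no further overlaps.
Research Readout starts after Outreach Demo ends, so Outreach Demo has no further overlaps.
Sprint Standup starts after Research Readout ends, so Research Readout has no further overlaps.
Onboarding Call starts exactly when Sprint Standup ends (back-to-back, no overlap), so Sprint Standup has no further overlaps.
Hiring Demo starts after Onboarding Call ends, so Onboarding Call has no further overlaps.
Sprint Session starts after Hiring Demo ends.
Overlapping pairs: Design Meeting & Outreach Demo — 1 in total.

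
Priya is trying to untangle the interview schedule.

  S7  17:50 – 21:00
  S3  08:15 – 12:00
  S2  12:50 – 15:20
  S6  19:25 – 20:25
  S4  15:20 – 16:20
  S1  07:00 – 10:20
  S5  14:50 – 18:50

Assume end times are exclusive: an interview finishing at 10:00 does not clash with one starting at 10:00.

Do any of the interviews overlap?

Yes

Two intervals overlap when each starts before the other ends.
Sorted by start: S1, S3, S2, S5, S4, S7, S6.
S3 starts before S1 ends → S1 and S3 overlap.
That's a conflict, so the schedule is not conflict-free.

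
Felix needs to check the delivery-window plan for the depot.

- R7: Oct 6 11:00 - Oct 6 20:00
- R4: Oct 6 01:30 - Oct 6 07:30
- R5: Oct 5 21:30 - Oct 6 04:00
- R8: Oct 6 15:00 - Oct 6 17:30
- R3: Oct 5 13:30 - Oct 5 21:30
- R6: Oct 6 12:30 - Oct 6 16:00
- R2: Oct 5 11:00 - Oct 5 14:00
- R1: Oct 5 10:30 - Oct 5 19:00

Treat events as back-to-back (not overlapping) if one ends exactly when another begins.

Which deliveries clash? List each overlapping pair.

R1 & R2, R1 & R3, R2 & R3, R4 & R5, R6 & R7, R6 & R8, R7 & R8

Sorted by start: R1, R2, R3, R5, R4, R7, R6, R8.
R2 starts before R1 ends → R1 and R2 overlap.
R3 starts before R1 ends → R1 and R3 overlap.
R5 starts after R1 ends, so nothing later overlaps R1 either.
R3 starts before R2 ends → R2 and R3 overlap.
R5 starts after R2 ends, so nothing later overlaps R2 either.
R5 starts exactly when R3 ends (back-to-back, no overlap), so nothing later overlaps R3 either.
R4 starts before R5 ends → R5 and R4 overlap.
R7 starts after R5 ends, so nothing later overlaps R5 either.
R7 starts after R4 ends, so nothing later overlaps R4 either.
R6 starts before R7 ends → R7 and R6 overlap.
R8 starts before R7 ends → R7 and R8 overlap.
R8 starts before R6 ends → R6 and R8 overlap.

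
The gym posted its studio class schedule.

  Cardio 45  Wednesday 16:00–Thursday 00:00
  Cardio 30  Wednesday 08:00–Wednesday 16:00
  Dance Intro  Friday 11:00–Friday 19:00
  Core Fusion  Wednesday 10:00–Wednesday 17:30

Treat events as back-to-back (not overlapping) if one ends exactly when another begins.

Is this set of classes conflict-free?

Sorted by start: Cardio 30, Core Fusion, Cardio 45, Dance Intro.
Core Fusion starts before Cardio 30 ends → Cardio 30 and Core Fusion overlap.
That's a conflict, so the schedule is not conflict-free.

No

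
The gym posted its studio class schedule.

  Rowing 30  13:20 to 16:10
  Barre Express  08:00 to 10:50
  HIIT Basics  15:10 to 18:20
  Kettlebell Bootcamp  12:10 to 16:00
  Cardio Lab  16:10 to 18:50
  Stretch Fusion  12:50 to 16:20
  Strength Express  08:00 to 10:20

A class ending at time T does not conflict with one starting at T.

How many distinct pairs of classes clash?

9

Check each pair: they overlap iff neither finishes before the other starts.
Sorted by start: Strength Express, Barre Express, Kettlebell Bootcamp, Stretch Fusion, Rowing 30, HIIT Basics, Cardio Lab.
Barre Express starts before Strength Express ends → Strength Express and Barre Express overlap.
Kettlebell Bootcamp starts after Strength Express ends — done with Strength Express.
Kettlebell Bootcamp starts after Barre Express ends — done with Barre Express.
Stretch Fusion starts before Kettlebell Bootcamp ends → Kettlebell Bootcamp and Stretch Fusion overlap.
Rowing 30 starts before Kettlebell Bootcamp ends → Kettlebell Bootcamp and Rowing 30 overlap.
HIIT Basics starts before Kettlebell Bootcamp ends → Kettlebell Bootcamp and HIIT Basics overlap.
Cardio Lab starts after Kettlebell Bootcamp ends.
Rowing 30 starts before Stretch Fusion ends → Stretch Fusion and Rowing 30 overlap.
HIIT Basics starts before Stretch Fusion ends → Stretch Fusion and HIIT Basics overlap.
Cardio Lab starts before Stretch Fusion ends → Stretch Fusion and Cardio Lab overlap.
HIIT Basics starts before Rowing 30 ends → Rowing 30 and HIIT Basics overlap.
Cardio Lab starts exactly when Rowing 30 ends (back-to-back, no overlap).
Cardio Lab starts before HIIT Basics ends → HIIT Basics and Cardio Lab overlap.
Overlapping pairs: Barre Express & Strength Express, Cardio Lab & HIIT Basics, Cardio Lab & Stretch Fusion, HIIT Basics & Kettlebell Bootcamp, HIIT Basics & Rowing 30, HIIT Basics & Stretch Fusion, Kettlebell Bootcamp & Rowing 30, Kettlebell Bootcamp & Stretch Fusion, Rowing 30 & Stretch Fusion — 9 in total.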